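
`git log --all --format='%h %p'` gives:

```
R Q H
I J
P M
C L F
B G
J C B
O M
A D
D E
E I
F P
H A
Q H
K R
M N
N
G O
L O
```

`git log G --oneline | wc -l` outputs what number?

4

Walking parent pointers from G: reachable set = {G, M, N, O}.
That is 4 commits.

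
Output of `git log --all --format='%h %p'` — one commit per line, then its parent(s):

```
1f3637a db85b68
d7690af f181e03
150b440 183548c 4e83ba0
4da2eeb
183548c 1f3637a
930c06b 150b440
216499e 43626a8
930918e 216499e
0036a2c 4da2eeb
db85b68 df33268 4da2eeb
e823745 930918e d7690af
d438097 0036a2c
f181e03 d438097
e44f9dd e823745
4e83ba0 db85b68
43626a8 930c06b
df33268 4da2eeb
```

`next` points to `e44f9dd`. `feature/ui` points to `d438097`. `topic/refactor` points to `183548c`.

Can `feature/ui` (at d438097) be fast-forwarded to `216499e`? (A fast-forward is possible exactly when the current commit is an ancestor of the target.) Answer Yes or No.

A fast-forward from d438097 to 216499e is possible iff d438097 is an ancestor of 216499e.
Ancestors of 216499e: {150b440, 183548c, 1f3637a, 216499e, 43626a8, 4da2eeb, 4e83ba0, 930c06b, db85b68, df33268}.
d438097 is not among them, so fast-forward is not possible.

No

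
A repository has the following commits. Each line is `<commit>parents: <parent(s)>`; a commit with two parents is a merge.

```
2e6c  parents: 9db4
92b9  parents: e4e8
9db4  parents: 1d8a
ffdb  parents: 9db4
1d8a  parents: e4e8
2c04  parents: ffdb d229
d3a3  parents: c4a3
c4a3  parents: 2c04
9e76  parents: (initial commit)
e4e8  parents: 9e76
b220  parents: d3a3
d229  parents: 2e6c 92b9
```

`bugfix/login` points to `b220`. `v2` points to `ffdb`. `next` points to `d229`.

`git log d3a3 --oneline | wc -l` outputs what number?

11

Walking parent pointers from d3a3: reachable set = {1d8a, 2c04, 2e6c, 92b9, 9db4, 9e76, c4a3, d229, d3a3, e4e8, ffdb}.
That is 11 commits.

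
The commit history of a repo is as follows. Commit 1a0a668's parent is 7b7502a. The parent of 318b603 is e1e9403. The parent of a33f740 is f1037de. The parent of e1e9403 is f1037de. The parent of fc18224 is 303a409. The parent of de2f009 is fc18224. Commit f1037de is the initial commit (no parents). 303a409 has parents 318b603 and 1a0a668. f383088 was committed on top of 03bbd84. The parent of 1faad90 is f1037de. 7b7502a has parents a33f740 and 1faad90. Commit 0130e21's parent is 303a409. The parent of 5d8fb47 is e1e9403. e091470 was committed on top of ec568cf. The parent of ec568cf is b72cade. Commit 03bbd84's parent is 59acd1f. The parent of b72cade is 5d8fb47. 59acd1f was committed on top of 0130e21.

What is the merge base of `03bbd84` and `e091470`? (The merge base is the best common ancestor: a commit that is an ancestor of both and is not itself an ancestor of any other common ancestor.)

e1e9403

Ancestors of 03bbd84: {0130e21, 03bbd84, 1a0a668, 1faad90, 303a409, 318b603, 59acd1f, 7b7502a, a33f740, e1e9403, f1037de}.
Ancestors of e091470: {5d8fb47, b72cade, e091470, e1e9403, ec568cf, f1037de}.
Common ancestors: {e1e9403, f1037de}.
Among these, e1e9403 is not an ancestor of any other common ancestor — it is the merge base.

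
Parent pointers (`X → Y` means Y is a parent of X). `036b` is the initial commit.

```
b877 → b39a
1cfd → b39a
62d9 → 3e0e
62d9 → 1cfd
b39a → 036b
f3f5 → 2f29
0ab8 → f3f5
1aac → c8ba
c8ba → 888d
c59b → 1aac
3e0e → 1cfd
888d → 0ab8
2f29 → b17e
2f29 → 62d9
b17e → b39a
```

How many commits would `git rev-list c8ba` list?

Walking parent pointers from c8ba: reachable set = {036b, 0ab8, 1cfd, 2f29, 3e0e, 62d9, 888d, b17e, b39a, c8ba, f3f5}.
That is 11 commits.

11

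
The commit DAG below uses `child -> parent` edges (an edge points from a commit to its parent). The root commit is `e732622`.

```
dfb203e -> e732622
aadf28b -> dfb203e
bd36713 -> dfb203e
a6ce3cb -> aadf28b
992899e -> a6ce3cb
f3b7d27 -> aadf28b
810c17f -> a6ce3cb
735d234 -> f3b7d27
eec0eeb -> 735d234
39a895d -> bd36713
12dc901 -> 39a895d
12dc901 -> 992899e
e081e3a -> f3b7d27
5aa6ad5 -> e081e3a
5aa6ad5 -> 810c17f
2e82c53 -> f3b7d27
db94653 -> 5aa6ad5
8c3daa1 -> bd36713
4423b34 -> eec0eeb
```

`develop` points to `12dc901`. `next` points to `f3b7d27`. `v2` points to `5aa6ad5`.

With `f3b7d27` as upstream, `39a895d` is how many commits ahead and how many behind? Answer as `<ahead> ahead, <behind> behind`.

2 ahead, 2 behind

Reachable from 39a895d: {39a895d, bd36713, dfb203e, e732622}.
Reachable from f3b7d27: {aadf28b, dfb203e, e732622, f3b7d27}.
Only in 39a895d's history (ahead): {39a895d, bd36713} — 2.
Only in f3b7d27's history (behind): {aadf28b, f3b7d27} — 2.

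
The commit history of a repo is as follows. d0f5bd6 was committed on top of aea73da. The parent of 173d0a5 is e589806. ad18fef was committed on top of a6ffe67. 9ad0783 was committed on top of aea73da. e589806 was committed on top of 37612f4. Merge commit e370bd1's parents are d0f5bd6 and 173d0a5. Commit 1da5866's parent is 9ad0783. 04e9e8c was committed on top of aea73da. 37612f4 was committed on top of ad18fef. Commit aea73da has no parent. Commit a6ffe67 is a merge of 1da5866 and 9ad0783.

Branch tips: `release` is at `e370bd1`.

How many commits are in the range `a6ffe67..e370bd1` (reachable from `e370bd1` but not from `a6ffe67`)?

Reachable from e370bd1: {173d0a5, 1da5866, 37612f4, 9ad0783, a6ffe67, ad18fef, aea73da, d0f5bd6, e370bd1, e589806}.
Reachable from a6ffe67: {1da5866, 9ad0783, a6ffe67, aea73da}.
In e370bd1's history but not a6ffe67's: {173d0a5, 37612f4, ad18fef, d0f5bd6, e370bd1, e589806} — 6 commits.

6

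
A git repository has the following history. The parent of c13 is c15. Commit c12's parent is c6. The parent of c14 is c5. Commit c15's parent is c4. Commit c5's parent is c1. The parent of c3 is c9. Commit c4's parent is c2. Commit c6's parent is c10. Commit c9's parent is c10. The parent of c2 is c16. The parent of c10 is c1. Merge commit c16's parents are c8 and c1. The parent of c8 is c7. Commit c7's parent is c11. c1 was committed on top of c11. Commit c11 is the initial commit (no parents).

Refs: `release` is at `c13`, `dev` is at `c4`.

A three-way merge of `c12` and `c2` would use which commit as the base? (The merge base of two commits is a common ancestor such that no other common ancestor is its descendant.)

c1

Ancestors of c12: {c1, c10, c11, c12, c6}.
Ancestors of c2: {c1, c11, c16, c2, c7, c8}.
Common ancestors: {c1, c11}.
Among these, c1 is not an ancestor of any other common ancestor — it is the merge base.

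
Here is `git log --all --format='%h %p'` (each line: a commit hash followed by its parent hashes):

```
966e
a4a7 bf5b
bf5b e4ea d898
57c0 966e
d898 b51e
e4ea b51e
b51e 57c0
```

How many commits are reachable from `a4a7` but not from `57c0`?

Reachable from a4a7: {57c0, 966e, a4a7, b51e, bf5b, d898, e4ea}.
Reachable from 57c0: {57c0, 966e}.
In a4a7's history but not 57c0's: {a4a7, b51e, bf5b, d898, e4ea} — 5 commits.

5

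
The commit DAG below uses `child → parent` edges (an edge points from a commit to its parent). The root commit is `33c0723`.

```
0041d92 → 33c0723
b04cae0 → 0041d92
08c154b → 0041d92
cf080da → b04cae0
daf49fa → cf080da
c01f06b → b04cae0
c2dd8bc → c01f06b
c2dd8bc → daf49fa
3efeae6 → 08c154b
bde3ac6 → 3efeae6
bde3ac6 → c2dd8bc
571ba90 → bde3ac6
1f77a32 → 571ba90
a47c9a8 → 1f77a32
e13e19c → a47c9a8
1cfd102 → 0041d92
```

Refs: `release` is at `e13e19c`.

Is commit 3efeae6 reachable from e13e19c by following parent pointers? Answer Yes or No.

Yes

Ancestors of e13e19c (commits reachable by following parents): {0041d92, 08c154b, 1f77a32, 33c0723, 3efeae6, 571ba90, a47c9a8, b04cae0, bde3ac6, c01f06b, c2dd8bc, cf080da, daf49fa, e13e19c}.
3efeae6 is in that set, so it is an ancestor of e13e19c.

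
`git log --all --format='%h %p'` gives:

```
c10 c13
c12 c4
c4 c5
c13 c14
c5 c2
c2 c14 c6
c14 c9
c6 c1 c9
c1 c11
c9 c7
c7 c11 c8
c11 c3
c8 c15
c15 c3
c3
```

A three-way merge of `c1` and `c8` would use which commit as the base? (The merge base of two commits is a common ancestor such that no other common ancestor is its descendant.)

Ancestors of c1: {c1, c11, c3}.
Ancestors of c8: {c15, c3, c8}.
Common ancestors: {c3}.
The only common ancestor is c3, so it is the merge base.

c3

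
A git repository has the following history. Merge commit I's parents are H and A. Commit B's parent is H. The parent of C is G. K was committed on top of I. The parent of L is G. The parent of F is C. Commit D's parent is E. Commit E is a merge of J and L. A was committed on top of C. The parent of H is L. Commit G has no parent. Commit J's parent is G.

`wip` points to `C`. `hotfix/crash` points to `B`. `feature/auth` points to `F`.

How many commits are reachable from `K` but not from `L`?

5

Reachable from K: {A, C, G, H, I, K, L}.
Reachable from L: {G, L}.
In K's history but not L's: {A, C, H, I, K} — 5 commits.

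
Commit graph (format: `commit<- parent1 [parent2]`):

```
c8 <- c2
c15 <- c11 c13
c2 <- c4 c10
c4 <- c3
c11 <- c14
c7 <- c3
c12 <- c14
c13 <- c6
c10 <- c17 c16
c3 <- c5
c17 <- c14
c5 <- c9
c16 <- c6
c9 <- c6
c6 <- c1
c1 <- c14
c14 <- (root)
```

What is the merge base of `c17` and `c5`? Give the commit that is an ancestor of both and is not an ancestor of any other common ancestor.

c14

Ancestors of c17: {c14, c17}.
Ancestors of c5: {c1, c14, c5, c6, c9}.
Common ancestors: {c14}.
The only common ancestor is c14, so it is the merge base.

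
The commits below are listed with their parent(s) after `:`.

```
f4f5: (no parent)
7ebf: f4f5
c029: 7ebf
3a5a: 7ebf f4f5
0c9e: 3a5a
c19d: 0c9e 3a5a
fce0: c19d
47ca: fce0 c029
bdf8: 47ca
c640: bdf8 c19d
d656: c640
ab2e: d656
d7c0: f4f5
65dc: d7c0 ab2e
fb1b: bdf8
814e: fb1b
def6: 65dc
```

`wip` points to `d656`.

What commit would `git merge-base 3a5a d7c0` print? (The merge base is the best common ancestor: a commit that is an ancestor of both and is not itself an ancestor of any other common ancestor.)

Ancestors of 3a5a: {3a5a, 7ebf, f4f5}.
Ancestors of d7c0: {d7c0, f4f5}.
Common ancestors: {f4f5}.
The only common ancestor is f4f5, so it is the merge base.

f4f5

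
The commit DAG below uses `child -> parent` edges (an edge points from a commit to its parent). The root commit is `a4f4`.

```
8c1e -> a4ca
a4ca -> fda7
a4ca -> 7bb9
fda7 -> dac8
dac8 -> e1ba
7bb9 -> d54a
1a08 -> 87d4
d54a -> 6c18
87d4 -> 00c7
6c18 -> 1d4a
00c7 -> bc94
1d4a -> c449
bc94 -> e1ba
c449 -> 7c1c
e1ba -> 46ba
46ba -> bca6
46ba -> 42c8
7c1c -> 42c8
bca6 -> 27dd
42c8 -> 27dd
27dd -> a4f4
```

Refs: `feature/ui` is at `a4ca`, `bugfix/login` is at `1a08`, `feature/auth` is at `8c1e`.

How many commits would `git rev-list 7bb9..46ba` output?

Reachable from 46ba: {27dd, 42c8, 46ba, a4f4, bca6}.
Reachable from 7bb9: {1d4a, 27dd, 42c8, 6c18, 7bb9, 7c1c, a4f4, c449, d54a}.
In 46ba's history but not 7bb9's: {46ba, bca6} — 2 commits.

2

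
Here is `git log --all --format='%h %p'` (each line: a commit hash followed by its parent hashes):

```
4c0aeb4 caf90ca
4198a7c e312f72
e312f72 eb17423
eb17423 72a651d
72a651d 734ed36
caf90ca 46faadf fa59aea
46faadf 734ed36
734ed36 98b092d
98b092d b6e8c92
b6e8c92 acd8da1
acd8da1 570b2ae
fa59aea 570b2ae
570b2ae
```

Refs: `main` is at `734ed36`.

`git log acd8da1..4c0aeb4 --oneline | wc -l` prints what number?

7

Reachable from 4c0aeb4: {46faadf, 4c0aeb4, 570b2ae, 734ed36, 98b092d, acd8da1, b6e8c92, caf90ca, fa59aea}.
Reachable from acd8da1: {570b2ae, acd8da1}.
In 4c0aeb4's history but not acd8da1's: {46faadf, 4c0aeb4, 734ed36, 98b092d, b6e8c92, caf90ca, fa59aea} — 7 commits.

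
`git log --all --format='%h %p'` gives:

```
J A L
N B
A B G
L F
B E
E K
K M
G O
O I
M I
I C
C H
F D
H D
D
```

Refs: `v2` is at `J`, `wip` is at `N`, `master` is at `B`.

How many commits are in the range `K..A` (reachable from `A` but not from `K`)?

Reachable from A: {A, B, C, D, E, G, H, I, K, M, O}.
Reachable from K: {C, D, H, I, K, M}.
In A's history but not K's: {A, B, E, G, O} — 5 commits.

5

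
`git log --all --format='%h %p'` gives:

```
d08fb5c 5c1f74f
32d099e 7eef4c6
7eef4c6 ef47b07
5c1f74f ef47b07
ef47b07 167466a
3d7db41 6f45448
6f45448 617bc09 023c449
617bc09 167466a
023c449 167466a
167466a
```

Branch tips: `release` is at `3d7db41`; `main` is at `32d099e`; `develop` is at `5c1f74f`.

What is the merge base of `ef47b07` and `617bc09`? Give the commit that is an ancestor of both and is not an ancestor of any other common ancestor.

167466a

Ancestors of ef47b07: {167466a, ef47b07}.
Ancestors of 617bc09: {167466a, 617bc09}.
Common ancestors: {167466a}.
The only common ancestor is 167466a, so it is the merge base.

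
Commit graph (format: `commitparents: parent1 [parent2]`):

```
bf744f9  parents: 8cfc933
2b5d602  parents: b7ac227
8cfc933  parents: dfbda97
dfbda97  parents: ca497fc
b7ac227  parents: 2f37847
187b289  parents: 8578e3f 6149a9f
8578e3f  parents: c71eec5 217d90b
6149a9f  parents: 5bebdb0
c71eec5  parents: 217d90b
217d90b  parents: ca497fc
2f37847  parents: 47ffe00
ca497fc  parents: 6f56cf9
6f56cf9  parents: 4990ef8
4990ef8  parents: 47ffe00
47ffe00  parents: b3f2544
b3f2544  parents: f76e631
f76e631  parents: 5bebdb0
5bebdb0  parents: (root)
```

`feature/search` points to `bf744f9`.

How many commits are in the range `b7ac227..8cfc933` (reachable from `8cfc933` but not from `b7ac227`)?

Reachable from 8cfc933: {47ffe00, 4990ef8, 5bebdb0, 6f56cf9, 8cfc933, b3f2544, ca497fc, dfbda97, f76e631}.
Reachable from b7ac227: {2f37847, 47ffe00, 5bebdb0, b3f2544, b7ac227, f76e631}.
In 8cfc933's history but not b7ac227's: {4990ef8, 6f56cf9, 8cfc933, ca497fc, dfbda97} — 5 commits.

5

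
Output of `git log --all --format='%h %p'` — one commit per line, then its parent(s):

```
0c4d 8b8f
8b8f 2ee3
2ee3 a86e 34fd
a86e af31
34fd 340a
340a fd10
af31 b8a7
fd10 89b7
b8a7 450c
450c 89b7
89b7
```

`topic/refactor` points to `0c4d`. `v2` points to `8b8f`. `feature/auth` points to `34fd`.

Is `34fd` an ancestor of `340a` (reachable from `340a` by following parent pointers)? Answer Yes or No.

Ancestors of 340a: {340a, 89b7, fd10}.
34fd is not in that set, so it is not an ancestor of 340a.

No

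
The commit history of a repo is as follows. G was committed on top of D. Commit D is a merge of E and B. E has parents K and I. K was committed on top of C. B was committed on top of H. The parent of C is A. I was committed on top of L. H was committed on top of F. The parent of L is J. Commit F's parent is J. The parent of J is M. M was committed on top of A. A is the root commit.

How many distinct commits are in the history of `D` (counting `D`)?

12

Walking parent pointers from D: reachable set = {A, B, C, D, E, F, H, I, J, K, L, M}.
That is 12 commits.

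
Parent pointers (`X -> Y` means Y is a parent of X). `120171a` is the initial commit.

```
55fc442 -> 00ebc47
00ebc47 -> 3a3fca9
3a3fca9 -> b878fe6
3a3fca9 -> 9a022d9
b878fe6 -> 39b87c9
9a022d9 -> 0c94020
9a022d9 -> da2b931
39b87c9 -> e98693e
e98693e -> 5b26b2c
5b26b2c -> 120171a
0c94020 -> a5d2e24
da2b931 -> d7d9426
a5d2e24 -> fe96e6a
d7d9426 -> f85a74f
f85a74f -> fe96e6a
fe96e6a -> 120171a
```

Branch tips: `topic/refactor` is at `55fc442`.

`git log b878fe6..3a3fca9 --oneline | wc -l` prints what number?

Reachable from 3a3fca9: {0c94020, 120171a, 39b87c9, 3a3fca9, 5b26b2c, 9a022d9, a5d2e24, b878fe6, d7d9426, da2b931, e98693e, f85a74f, fe96e6a}.
Reachable from b878fe6: {120171a, 39b87c9, 5b26b2c, b878fe6, e98693e}.
In 3a3fca9's history but not b878fe6's: {0c94020, 3a3fca9, 9a022d9, a5d2e24, d7d9426, da2b931, f85a74f, fe96e6a} — 8 commits.

8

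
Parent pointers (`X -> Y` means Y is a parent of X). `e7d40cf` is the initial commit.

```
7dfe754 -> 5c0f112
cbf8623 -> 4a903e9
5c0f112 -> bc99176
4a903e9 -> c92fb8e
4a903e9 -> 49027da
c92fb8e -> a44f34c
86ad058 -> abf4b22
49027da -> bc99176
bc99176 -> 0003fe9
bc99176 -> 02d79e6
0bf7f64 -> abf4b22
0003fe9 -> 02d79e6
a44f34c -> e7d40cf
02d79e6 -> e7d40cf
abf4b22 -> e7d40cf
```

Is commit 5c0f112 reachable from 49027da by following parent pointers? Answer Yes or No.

Ancestors of 49027da: {0003fe9, 02d79e6, 49027da, bc99176, e7d40cf}.
5c0f112 is not in that set, so it is not an ancestor of 49027da.

No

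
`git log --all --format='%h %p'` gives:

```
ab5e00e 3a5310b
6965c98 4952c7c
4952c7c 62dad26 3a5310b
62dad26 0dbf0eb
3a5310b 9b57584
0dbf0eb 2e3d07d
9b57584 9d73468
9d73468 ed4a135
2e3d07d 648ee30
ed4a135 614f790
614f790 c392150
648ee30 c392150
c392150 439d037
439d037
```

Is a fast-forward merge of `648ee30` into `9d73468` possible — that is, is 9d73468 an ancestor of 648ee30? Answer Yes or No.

No

A fast-forward from 9d73468 to 648ee30 is possible iff 9d73468 is an ancestor of 648ee30.
Ancestors of 648ee30: {439d037, 648ee30, c392150}.
9d73468 is not among them, so fast-forward is not possible.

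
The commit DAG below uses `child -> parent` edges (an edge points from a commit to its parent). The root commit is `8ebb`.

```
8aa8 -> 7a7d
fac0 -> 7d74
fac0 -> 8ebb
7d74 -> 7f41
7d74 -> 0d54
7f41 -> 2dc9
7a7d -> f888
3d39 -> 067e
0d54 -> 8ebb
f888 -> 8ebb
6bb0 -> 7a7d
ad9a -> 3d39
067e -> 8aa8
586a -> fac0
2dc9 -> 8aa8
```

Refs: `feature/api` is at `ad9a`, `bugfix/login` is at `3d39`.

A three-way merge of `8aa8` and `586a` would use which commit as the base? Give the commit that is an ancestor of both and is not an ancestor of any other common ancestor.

8aa8

Ancestors of 8aa8: {7a7d, 8aa8, 8ebb, f888}.
Ancestors of 586a: {0d54, 2dc9, 586a, 7a7d, 7d74, 7f41, 8aa8, 8ebb, f888, fac0}.
Common ancestors: {7a7d, 8aa8, 8ebb, f888}.
Among these, 8aa8 is not an ancestor of any other common ancestor — it is the merge base.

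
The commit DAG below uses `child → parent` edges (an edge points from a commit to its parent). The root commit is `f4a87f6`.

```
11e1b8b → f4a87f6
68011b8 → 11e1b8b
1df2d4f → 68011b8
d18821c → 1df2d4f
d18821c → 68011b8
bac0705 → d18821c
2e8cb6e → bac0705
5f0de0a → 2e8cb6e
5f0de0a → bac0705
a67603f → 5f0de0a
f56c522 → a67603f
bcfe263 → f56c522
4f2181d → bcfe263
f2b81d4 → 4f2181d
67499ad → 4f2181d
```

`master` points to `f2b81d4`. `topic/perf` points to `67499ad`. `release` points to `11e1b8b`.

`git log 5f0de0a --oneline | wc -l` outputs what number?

Walking parent pointers from 5f0de0a: reachable set = {11e1b8b, 1df2d4f, 2e8cb6e, 5f0de0a, 68011b8, bac0705, d18821c, f4a87f6}.
That is 8 commits.

8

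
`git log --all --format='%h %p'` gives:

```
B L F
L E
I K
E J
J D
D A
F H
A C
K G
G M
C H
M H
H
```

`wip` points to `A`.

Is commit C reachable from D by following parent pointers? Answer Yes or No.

Yes

Ancestors of D (commits reachable by following parents): {A, C, D, H}.
C is in that set, so it is an ancestor of D.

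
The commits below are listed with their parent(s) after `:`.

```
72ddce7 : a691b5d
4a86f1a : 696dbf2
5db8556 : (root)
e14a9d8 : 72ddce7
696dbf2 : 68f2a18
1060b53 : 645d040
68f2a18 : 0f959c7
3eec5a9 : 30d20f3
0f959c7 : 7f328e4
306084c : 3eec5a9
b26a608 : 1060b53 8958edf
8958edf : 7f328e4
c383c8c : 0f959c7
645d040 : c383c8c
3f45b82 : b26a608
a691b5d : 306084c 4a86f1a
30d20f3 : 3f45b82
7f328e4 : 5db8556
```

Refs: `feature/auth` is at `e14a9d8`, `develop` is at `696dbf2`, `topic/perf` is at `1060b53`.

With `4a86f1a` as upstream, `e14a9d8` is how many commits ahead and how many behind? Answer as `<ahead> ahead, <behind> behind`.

Reachable from e14a9d8: {0f959c7, 1060b53, 306084c, 30d20f3, 3eec5a9, 3f45b82, 4a86f1a, 5db8556, 645d040, 68f2a18, 696dbf2, 72ddce7, 7f328e4, 8958edf, a691b5d, b26a608, c383c8c, e14a9d8}.
Reachable from 4a86f1a: {0f959c7, 4a86f1a, 5db8556, 68f2a18, 696dbf2, 7f328e4}.
Only in e14a9d8's history (ahead): {1060b53, 306084c, 30d20f3, 3eec5a9, 3f45b82, 645d040, 72ddce7, 8958edf, a691b5d, b26a608, c383c8c, e14a9d8} — 12.
Only in 4a86f1a's history (behind): {} — 0.

12 ahead, 0 behind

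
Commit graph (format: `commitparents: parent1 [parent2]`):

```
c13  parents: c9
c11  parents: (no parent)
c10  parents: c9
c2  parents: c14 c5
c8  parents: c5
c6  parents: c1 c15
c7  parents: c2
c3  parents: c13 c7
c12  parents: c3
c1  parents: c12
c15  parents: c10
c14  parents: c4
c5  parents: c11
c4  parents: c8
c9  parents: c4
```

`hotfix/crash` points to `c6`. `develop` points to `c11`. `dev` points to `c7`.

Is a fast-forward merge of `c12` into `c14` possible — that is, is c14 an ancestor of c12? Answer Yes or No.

Yes

A fast-forward from c14 to c12 is possible iff c14 is an ancestor of c12.
Ancestors of c12: {c11, c12, c13, c14, c2, c3, c4, c5, c7, c8, c9}.
c14 is among them, so fast-forward is possible.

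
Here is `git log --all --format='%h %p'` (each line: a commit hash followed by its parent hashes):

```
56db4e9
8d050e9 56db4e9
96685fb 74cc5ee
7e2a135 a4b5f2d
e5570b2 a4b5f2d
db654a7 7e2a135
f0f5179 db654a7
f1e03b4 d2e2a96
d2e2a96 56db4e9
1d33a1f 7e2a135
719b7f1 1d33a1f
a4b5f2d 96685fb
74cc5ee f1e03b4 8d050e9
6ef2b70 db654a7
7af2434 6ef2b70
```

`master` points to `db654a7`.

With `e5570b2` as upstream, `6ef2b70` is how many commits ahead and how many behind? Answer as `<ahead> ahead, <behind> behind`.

Reachable from 6ef2b70: {56db4e9, 6ef2b70, 74cc5ee, 7e2a135, 8d050e9, 96685fb, a4b5f2d, d2e2a96, db654a7, f1e03b4}.
Reachable from e5570b2: {56db4e9, 74cc5ee, 8d050e9, 96685fb, a4b5f2d, d2e2a96, e5570b2, f1e03b4}.
Only in 6ef2b70's history (ahead): {6ef2b70, 7e2a135, db654a7} — 3.
Only in e5570b2's history (behind): {e5570b2} — 1.

3 ahead, 1 behind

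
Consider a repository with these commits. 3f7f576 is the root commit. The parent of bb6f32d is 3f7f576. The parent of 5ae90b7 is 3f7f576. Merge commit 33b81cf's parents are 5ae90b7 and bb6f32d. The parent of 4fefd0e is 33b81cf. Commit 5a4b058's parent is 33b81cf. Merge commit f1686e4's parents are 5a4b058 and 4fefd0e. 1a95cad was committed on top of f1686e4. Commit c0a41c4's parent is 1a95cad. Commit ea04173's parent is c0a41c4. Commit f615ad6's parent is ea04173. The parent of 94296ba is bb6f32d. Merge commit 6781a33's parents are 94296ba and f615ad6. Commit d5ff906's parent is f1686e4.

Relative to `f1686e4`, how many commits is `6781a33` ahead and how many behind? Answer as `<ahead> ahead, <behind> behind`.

6 ahead, 0 behind

Reachable from 6781a33: {1a95cad, 33b81cf, 3f7f576, 4fefd0e, 5a4b058, 5ae90b7, 6781a33, 94296ba, bb6f32d, c0a41c4, ea04173, f1686e4, f615ad6}.
Reachable from f1686e4: {33b81cf, 3f7f576, 4fefd0e, 5a4b058, 5ae90b7, bb6f32d, f1686e4}.
Only in 6781a33's history (ahead): {1a95cad, 6781a33, 94296ba, c0a41c4, ea04173, f615ad6} — 6.
Only in f1686e4's history (behind): {} — 0.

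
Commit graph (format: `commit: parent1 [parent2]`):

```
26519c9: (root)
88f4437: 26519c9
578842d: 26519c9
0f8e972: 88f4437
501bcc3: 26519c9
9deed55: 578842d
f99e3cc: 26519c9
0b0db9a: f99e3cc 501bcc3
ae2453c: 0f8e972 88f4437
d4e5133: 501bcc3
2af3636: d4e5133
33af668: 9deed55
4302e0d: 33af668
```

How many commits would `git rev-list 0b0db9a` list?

Walking parent pointers from 0b0db9a: reachable set = {0b0db9a, 26519c9, 501bcc3, f99e3cc}.
That is 4 commits.

4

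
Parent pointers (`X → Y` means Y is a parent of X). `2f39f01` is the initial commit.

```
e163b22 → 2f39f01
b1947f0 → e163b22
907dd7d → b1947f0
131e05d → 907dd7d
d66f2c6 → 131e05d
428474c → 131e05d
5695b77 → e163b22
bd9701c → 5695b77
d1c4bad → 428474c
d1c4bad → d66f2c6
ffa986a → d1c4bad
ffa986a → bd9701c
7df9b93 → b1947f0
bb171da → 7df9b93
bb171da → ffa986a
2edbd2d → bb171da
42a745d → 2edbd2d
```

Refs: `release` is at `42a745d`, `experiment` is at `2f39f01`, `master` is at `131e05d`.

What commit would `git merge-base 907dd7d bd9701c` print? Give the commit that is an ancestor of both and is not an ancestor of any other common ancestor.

e163b22

Ancestors of 907dd7d: {2f39f01, 907dd7d, b1947f0, e163b22}.
Ancestors of bd9701c: {2f39f01, 5695b77, bd9701c, e163b22}.
Common ancestors: {2f39f01, e163b22}.
Among these, e163b22 is not an ancestor of any other common ancestor — it is the merge base.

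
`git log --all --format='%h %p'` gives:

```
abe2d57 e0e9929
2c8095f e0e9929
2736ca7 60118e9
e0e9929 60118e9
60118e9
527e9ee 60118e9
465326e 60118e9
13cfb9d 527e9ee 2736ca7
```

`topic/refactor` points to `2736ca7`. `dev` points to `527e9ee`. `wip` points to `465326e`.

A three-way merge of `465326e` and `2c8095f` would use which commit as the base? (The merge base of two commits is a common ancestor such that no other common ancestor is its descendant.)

Ancestors of 465326e: {465326e, 60118e9}.
Ancestors of 2c8095f: {2c8095f, 60118e9, e0e9929}.
Common ancestors: {60118e9}.
The only common ancestor is 60118e9, so it is the merge base.

60118e9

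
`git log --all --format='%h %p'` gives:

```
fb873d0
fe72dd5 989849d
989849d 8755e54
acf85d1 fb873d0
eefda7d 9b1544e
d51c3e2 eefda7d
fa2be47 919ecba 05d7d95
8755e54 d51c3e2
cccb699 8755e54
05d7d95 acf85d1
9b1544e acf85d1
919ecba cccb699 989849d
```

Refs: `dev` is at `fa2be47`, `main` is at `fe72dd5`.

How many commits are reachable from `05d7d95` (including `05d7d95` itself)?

3

Walking parent pointers from 05d7d95: reachable set = {05d7d95, acf85d1, fb873d0}.
That is 3 commits.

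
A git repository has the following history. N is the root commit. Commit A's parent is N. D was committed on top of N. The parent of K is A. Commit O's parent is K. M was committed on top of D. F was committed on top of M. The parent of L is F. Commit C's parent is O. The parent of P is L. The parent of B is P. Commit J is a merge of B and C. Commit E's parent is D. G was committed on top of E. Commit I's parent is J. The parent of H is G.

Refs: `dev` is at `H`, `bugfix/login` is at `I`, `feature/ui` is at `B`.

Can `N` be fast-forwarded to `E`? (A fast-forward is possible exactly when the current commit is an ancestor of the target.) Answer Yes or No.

Yes

A fast-forward from N to E is possible iff N is an ancestor of E.
Ancestors of E: {D, E, N}.
N is among them, so fast-forward is possible.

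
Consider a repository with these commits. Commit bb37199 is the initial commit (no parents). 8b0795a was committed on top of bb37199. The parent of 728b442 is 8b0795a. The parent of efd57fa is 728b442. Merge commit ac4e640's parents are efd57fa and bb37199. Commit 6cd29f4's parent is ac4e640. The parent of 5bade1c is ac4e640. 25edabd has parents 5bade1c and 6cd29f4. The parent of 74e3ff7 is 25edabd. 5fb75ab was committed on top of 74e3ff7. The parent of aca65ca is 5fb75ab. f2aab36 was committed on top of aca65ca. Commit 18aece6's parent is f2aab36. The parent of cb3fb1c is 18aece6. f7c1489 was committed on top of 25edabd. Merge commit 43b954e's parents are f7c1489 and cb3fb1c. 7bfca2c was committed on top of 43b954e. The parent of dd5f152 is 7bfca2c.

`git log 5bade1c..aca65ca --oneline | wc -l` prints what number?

Reachable from aca65ca: {25edabd, 5bade1c, 5fb75ab, 6cd29f4, 728b442, 74e3ff7, 8b0795a, ac4e640, aca65ca, bb37199, efd57fa}.
Reachable from 5bade1c: {5bade1c, 728b442, 8b0795a, ac4e640, bb37199, efd57fa}.
In aca65ca's history but not 5bade1c's: {25edabd, 5fb75ab, 6cd29f4, 74e3ff7, aca65ca} — 5 commits.

5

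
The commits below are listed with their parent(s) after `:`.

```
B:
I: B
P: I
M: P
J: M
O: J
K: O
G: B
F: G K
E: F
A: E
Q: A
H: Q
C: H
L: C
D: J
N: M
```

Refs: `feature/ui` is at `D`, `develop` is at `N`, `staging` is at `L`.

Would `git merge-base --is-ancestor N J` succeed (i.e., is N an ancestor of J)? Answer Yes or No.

Ancestors of J: {B, I, J, M, P}.
N is not in that set, so it is not an ancestor of J.

No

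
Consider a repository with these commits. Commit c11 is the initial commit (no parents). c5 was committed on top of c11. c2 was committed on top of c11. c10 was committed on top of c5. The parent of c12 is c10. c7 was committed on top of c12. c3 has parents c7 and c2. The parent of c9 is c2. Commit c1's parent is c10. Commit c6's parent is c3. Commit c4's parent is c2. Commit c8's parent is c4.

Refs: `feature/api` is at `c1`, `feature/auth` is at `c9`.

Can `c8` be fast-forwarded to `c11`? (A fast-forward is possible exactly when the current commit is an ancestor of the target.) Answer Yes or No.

No

A fast-forward from c8 to c11 is possible iff c8 is an ancestor of c11.
Ancestors of c11: {c11}.
c8 is not among them, so fast-forward is not possible.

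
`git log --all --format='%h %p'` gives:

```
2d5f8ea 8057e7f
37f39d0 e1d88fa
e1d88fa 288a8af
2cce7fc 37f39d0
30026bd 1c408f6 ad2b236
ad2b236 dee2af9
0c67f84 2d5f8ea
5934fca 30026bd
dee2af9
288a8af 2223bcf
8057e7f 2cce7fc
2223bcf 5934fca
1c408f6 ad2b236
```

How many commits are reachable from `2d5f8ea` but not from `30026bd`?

Reachable from 2d5f8ea: {1c408f6, 2223bcf, 288a8af, 2cce7fc, 2d5f8ea, 30026bd, 37f39d0, 5934fca, 8057e7f, ad2b236, dee2af9, e1d88fa}.
Reachable from 30026bd: {1c408f6, 30026bd, ad2b236, dee2af9}.
In 2d5f8ea's history but not 30026bd's: {2223bcf, 288a8af, 2cce7fc, 2d5f8ea, 37f39d0, 5934fca, 8057e7f, e1d88fa} — 8 commits.

8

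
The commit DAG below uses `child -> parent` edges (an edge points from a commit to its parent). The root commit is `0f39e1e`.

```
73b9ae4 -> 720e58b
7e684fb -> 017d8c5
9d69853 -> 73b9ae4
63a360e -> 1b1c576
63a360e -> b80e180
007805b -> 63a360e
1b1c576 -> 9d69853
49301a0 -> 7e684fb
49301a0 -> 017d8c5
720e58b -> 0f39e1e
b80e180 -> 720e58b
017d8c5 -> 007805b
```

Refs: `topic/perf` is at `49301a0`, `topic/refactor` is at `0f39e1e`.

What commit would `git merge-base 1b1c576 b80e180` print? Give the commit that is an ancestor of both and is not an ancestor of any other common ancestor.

Ancestors of 1b1c576: {0f39e1e, 1b1c576, 720e58b, 73b9ae4, 9d69853}.
Ancestors of b80e180: {0f39e1e, 720e58b, b80e180}.
Common ancestors: {0f39e1e, 720e58b}.
Among these, 720e58b is not an ancestor of any other common ancestor — it is the merge base.

720e58b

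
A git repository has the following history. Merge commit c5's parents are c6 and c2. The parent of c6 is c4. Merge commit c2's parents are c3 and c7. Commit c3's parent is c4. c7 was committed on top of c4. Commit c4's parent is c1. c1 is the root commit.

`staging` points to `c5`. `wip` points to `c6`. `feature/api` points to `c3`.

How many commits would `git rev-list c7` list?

Walking parent pointers from c7: reachable set = {c1, c4, c7}.
That is 3 commits.

3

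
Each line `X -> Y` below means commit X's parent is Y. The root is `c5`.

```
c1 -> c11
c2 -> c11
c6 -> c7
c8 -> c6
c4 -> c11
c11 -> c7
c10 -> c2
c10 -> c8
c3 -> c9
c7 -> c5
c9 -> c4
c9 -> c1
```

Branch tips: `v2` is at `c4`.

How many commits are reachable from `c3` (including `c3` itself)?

7

Walking parent pointers from c3: reachable set = {c1, c11, c3, c4, c5, c7, c9}.
That is 7 commits.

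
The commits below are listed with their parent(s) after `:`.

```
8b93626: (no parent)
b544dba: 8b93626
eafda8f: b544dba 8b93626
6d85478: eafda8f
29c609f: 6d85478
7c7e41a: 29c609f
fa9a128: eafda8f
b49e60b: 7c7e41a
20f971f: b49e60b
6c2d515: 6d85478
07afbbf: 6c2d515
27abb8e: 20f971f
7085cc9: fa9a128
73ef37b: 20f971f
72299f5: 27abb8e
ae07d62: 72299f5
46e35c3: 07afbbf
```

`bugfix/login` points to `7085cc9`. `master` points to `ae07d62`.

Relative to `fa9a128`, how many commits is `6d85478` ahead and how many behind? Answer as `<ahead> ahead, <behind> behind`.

Reachable from 6d85478: {6d85478, 8b93626, b544dba, eafda8f}.
Reachable from fa9a128: {8b93626, b544dba, eafda8f, fa9a128}.
Only in 6d85478's history (ahead): {6d85478} — 1.
Only in fa9a128's history (behind): {fa9a128} — 1.

1 ahead, 1 behind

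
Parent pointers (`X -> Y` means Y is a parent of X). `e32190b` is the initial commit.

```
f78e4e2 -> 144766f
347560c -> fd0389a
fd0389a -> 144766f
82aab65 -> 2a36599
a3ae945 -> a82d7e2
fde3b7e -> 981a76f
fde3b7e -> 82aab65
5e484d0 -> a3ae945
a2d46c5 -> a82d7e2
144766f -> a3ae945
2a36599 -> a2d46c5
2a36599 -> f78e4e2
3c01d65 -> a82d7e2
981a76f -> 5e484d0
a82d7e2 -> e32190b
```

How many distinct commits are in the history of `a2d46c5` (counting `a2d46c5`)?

Walking parent pointers from a2d46c5: reachable set = {a2d46c5, a82d7e2, e32190b}.
That is 3 commits.

3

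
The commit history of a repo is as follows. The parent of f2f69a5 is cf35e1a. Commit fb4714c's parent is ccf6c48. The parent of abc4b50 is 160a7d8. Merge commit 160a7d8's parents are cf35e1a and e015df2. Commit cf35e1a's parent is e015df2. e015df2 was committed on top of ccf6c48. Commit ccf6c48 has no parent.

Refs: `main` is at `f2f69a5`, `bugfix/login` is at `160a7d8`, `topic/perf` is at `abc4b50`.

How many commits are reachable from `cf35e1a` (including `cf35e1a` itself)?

Walking parent pointers from cf35e1a: reachable set = {ccf6c48, cf35e1a, e015df2}.
That is 3 commits.

3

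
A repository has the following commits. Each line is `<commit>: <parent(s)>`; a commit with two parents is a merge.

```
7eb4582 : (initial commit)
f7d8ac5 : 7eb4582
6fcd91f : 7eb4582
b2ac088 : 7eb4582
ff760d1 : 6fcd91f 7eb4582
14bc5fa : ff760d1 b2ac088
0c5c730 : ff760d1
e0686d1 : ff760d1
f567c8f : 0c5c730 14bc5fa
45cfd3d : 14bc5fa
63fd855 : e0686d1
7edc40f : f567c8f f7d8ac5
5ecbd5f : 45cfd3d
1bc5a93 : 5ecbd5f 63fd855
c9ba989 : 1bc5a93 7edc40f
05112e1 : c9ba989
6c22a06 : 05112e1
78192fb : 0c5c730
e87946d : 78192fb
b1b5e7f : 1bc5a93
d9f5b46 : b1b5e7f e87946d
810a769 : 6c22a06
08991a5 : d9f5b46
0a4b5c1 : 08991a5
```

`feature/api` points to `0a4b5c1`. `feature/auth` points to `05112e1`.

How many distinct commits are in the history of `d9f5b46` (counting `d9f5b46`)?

15

Walking parent pointers from d9f5b46: reachable set = {0c5c730, 14bc5fa, 1bc5a93, 45cfd3d, 5ecbd5f, 63fd855, 6fcd91f, 78192fb, 7eb4582, b1b5e7f, b2ac088, d9f5b46, e0686d1, e87946d, ff760d1}.
That is 15 commits.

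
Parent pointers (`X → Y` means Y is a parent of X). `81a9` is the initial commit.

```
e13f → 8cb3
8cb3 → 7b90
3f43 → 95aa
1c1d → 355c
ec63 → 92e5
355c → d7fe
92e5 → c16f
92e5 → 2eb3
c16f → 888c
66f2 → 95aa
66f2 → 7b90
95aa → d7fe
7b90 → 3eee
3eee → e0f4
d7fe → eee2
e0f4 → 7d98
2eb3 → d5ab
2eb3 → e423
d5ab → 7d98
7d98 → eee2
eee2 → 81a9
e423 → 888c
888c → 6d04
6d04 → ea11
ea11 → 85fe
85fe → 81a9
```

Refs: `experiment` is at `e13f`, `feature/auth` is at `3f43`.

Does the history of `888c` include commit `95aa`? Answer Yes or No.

No

Ancestors of 888c: {6d04, 81a9, 85fe, 888c, ea11}.
95aa is not in that set, so it is not an ancestor of 888c.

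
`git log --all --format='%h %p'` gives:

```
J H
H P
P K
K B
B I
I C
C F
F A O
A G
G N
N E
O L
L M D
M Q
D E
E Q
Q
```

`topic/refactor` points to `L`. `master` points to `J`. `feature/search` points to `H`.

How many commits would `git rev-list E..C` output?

Reachable from C: {A, C, D, E, F, G, L, M, N, O, Q}.
Reachable from E: {E, Q}.
In C's history but not E's: {A, C, D, F, G, L, M, N, O} — 9 commits.

9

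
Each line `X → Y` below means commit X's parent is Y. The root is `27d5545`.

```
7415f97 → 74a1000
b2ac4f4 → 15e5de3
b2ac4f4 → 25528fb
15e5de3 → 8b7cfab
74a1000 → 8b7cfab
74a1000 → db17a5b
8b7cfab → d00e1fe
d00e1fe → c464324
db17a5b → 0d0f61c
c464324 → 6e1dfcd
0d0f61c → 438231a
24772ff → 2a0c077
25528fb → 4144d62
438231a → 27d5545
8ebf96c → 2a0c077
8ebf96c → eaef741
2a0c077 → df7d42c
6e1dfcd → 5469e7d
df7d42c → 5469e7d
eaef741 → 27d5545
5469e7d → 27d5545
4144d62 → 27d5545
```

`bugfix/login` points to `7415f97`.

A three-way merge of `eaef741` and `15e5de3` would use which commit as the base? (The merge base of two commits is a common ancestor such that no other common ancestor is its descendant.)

27d5545

Ancestors of eaef741: {27d5545, eaef741}.
Ancestors of 15e5de3: {15e5de3, 27d5545, 5469e7d, 6e1dfcd, 8b7cfab, c464324, d00e1fe}.
Common ancestors: {27d5545}.
The only common ancestor is 27d5545, so it is the merge base.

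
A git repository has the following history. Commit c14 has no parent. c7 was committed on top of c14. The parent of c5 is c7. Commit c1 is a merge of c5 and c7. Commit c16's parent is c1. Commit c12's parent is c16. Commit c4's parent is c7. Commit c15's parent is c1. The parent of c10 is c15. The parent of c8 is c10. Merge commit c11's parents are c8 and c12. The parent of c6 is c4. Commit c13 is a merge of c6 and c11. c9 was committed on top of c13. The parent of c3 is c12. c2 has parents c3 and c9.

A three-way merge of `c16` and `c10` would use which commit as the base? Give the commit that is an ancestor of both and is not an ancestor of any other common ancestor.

c1

Ancestors of c16: {c1, c14, c16, c5, c7}.
Ancestors of c10: {c1, c10, c14, c15, c5, c7}.
Common ancestors: {c1, c14, c5, c7}.
Among these, c1 is not an ancestor of any other common ancestor — it is the merge base.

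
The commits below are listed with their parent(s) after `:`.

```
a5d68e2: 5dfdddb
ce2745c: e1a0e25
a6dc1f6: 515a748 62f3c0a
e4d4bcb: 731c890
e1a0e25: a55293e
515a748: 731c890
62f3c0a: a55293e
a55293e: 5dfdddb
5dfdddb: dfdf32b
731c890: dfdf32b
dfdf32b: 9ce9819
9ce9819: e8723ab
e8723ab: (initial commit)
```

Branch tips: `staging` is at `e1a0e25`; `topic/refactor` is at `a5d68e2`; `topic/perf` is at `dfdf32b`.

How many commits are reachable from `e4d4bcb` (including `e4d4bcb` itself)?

5

Walking parent pointers from e4d4bcb: reachable set = {731c890, 9ce9819, dfdf32b, e4d4bcb, e8723ab}.
That is 5 commits.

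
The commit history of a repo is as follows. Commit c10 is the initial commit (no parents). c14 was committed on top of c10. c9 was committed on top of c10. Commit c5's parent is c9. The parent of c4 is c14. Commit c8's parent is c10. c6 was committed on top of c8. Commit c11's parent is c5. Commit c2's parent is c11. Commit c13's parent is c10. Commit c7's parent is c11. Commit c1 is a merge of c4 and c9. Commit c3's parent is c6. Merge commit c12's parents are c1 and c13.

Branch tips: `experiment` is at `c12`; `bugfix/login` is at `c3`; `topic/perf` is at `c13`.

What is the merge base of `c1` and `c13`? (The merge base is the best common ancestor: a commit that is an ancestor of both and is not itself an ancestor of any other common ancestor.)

Ancestors of c1: {c1, c10, c14, c4, c9}.
Ancestors of c13: {c10, c13}.
Common ancestors: {c10}.
The only common ancestor is c10, so it is the merge base.

c10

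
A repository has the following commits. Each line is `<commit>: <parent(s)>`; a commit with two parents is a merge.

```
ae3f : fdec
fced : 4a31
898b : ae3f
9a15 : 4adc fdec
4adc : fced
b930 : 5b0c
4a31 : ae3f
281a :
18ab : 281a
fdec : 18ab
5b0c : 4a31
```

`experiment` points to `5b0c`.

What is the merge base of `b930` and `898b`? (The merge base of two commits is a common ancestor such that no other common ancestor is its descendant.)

Ancestors of b930: {18ab, 281a, 4a31, 5b0c, ae3f, b930, fdec}.
Ancestors of 898b: {18ab, 281a, 898b, ae3f, fdec}.
Common ancestors: {18ab, 281a, ae3f, fdec}.
Among these, ae3f is not an ancestor of any other common ancestor — it is the merge base.

ae3f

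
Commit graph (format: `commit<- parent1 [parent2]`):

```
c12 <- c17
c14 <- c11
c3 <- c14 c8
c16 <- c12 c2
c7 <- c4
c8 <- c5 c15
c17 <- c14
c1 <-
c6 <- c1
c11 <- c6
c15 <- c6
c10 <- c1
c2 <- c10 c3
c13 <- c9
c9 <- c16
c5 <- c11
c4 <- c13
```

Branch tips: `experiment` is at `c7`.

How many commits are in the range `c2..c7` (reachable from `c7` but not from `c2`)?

Reachable from c7: {c1, c10, c11, c12, c13, c14, c15, c16, c17, c2, c3, c4, c5, c6, c7, c8, c9}.
Reachable from c2: {c1, c10, c11, c14, c15, c2, c3, c5, c6, c8}.
In c7's history but not c2's: {c12, c13, c16, c17, c4, c7, c9} — 7 commits.

7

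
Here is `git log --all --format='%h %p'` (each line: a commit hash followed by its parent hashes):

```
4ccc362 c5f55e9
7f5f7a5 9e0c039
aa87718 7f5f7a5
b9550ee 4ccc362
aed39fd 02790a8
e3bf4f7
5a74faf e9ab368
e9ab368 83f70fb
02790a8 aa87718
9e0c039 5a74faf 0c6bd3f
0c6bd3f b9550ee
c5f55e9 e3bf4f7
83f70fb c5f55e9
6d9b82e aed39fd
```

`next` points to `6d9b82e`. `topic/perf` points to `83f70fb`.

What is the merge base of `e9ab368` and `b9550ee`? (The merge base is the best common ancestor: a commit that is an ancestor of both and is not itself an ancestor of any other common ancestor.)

Ancestors of e9ab368: {83f70fb, c5f55e9, e3bf4f7, e9ab368}.
Ancestors of b9550ee: {4ccc362, b9550ee, c5f55e9, e3bf4f7}.
Common ancestors: {c5f55e9, e3bf4f7}.
Among these, c5f55e9 is not an ancestor of any other common ancestor — it is the merge base.

c5f55e9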